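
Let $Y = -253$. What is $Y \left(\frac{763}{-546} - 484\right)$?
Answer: $\frac{9578833}{78} \approx 1.2281 \cdot 10^{5}$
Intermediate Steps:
$Y \left(\frac{763}{-546} - 484\right) = - 253 \left(\frac{763}{-546} - 484\right) = - 253 \left(763 \left(- \frac{1}{546}\right) - 484\right) = - 253 \left(- \frac{109}{78} - 484\right) = \left(-253\right) \left(- \frac{37861}{78}\right) = \frac{9578833}{78}$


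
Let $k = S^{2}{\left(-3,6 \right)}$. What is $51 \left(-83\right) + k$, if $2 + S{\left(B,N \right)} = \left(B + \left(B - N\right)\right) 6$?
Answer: $1243$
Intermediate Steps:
$S{\left(B,N \right)} = -2 - 6 N + 12 B$ ($S{\left(B,N \right)} = -2 + \left(B + \left(B - N\right)\right) 6 = -2 + \left(- N + 2 B\right) 6 = -2 + \left(- 6 N + 12 B\right) = -2 - 6 N + 12 B$)
$k = 5476$ ($k = \left(-2 - 36 + 12 \left(-3\right)\right)^{2} = \left(-2 - 36 - 36\right)^{2} = \left(-74\right)^{2} = 5476$)
$51 \left(-83\right) + k = 51 \left(-83\right) + 5476 = -4233 + 5476 = 1243$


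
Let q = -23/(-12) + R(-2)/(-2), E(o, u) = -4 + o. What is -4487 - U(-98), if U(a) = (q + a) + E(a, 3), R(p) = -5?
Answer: -51497/12 ≈ -4291.4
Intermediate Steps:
q = 53/12 (q = -23/(-12) - 5/(-2) = -23*(-1/12) - 5*(-½) = 23/12 + 5/2 = 53/12 ≈ 4.4167)
U(a) = 5/12 + 2*a (U(a) = (53/12 + a) + (-4 + a) = 5/12 + 2*a)
-4487 - U(-98) = -4487 - (5/12 + 2*(-98)) = -4487 - (5/12 - 196) = -4487 - 1*(-2347/12) = -4487 + 2347/12 = -51497/12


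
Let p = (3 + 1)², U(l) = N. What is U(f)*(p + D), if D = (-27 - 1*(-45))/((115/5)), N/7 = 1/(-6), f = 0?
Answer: -1351/69 ≈ -19.580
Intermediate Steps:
N = -7/6 (N = 7/(-6) = 7*(-⅙) = -7/6 ≈ -1.1667)
U(l) = -7/6
p = 16 (p = 4² = 16)
D = 18/23 (D = (-27 + 45)/((115*(⅕))) = 18/23 ≈ 0.78261)
U(f)*(p + D) = -7*(16 + 18/23)/6 = -7/6*386/23 = -1351/69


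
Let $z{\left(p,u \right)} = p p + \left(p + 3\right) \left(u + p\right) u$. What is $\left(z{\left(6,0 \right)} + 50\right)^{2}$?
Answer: $7396$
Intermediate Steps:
$z{\left(p,u \right)} = p^{2} + u \left(3 + p\right) \left(p + u\right)$ ($z{\left(p,u \right)} = p^{2} + \left(3 + p\right) \left(p + u\right) u = p^{2} + u \left(3 + p\right) \left(p + u\right)$)
$\left(z{\left(6,0 \right)} + 50\right)^{2} = \left(\left(6^{2} + 3 \cdot 0^{2} + 6 \cdot 0^{2} + 0 \cdot 6^{2} + 3 \cdot 6 \cdot 0\right) + 50\right)^{2} = \left(\left(36 + 3 \cdot 0 + 6 \cdot 0 + 0 \cdot 36 + 0\right) + 50\right)^{2} = \left(\left(36 + 0 + 0 + 0 + 0\right) + 50\right)^{2} = \left(36 + 50\right)^{2} = 86^{2} = 7396$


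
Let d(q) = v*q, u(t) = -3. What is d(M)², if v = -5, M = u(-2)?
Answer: 225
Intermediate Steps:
M = -3
d(q) = -5*q
d(M)² = (-5*(-3))² = 15² = 225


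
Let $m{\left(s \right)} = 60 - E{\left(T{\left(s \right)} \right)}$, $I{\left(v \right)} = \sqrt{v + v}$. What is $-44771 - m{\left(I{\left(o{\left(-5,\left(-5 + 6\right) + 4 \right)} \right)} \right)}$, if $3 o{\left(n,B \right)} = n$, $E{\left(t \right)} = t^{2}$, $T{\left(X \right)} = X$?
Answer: $- \frac{134503}{3} \approx -44834.0$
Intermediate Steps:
$o{\left(n,B \right)} = \frac{n}{3}$
$I{\left(v \right)} = \sqrt{2} \sqrt{v}$ ($I{\left(v \right)} = \sqrt{2 v} = \sqrt{2} \sqrt{v}$)
$m{\left(s \right)} = 60 - s^{2}$
$-44771 - m{\left(I{\left(o{\left(-5,\left(-5 + 6\right) + 4 \right)} \right)} \right)} = -44771 - \left(60 - \left(\sqrt{2} \sqrt{\frac{1}{3} \left(-5\right)}\right)^{2}\right) = -44771 - \left(60 - \left(\sqrt{2} \sqrt{- \frac{5}{3}}\right)^{2}\right) = -44771 - \left(60 - \left(\sqrt{2} \frac{i \sqrt{15}}{3}\right)^{2}\right) = -44771 - \left(60 - \left(\frac{i \sqrt{30}}{3}\right)^{2}\right) = -44771 - \left(60 - - \frac{10}{3}\right) = -44771 - \left(60 + \frac{10}{3}\right) = -44771 - \frac{190}{3} = - \frac{134503}{3}$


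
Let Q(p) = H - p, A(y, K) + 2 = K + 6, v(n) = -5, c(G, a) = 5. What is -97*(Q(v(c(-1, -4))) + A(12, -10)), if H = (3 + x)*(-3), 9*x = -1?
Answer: 2813/3 ≈ 937.67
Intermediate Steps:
x = -⅑ (x = (⅑)*(-1) = -⅑ ≈ -0.11111)
H = -26/3 (H = (3 - ⅑)*(-3) = (26/9)*(-3) = -26/3 ≈ -8.6667)
A(y, K) = 4 + K (A(y, K) = -2 + (K + 6) = -2 + (6 + K) = 4 + K)
Q(p) = -26/3 - p
-97*(Q(v(c(-1, -4))) + A(12, -10)) = -97*((-26/3 - 1*(-5)) + (4 - 10)) = -97*((-26/3 + 5) - 6) = -97*(-11/3 - 6) = -97*(-29/3) = 2813/3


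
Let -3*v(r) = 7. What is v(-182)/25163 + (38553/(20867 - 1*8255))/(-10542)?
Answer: -426779705/1115188126584 ≈ -0.00038270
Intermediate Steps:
v(r) = -7/3 (v(r) = -1/3*7 = -7/3)
v(-182)/25163 + (38553/(20867 - 1*8255))/(-10542) = -7/3/25163 + (38553/(20867 - 1*8255))/(-10542) = -7/3*1/25163 + (38553/(20867 - 8255))*(-1/10542) = -7/75489 + (38553/12612)*(-1/10542) = -7/75489 + (38553*(1/12612))*(-1/10542) = -7/75489 + (12851/4204)*(-1/10542) = -7/75489 - 12851/44318568 = -426779705/1115188126584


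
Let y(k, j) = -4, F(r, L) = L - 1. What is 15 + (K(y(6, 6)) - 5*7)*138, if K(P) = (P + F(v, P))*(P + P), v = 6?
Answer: 5121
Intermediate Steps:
F(r, L) = -1 + L
K(P) = 2*P*(-1 + 2*P) (K(P) = (P + (-1 + P))*(P + P) = (-1 + 2*P)*(2*P) = 2*P*(-1 + 2*P))
15 + (K(y(6, 6)) - 5*7)*138 = 15 + (2*(-4)*(-1 + 2*(-4)) - 5*7)*138 = 15 + (2*(-4)*(-1 - 8) - 35)*138 = 15 + (2*(-4)*(-9) - 35)*138 = 15 + (72 - 35)*138 = 15 + 37*138 = 15 + 5106 = 5121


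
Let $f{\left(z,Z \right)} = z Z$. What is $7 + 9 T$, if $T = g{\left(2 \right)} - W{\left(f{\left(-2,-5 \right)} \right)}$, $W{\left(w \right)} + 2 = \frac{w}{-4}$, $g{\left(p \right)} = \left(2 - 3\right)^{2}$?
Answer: $\frac{113}{2} \approx 56.5$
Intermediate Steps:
$f{\left(z,Z \right)} = Z z$
$g{\left(p \right)} = 1$ ($g{\left(p \right)} = \left(-1\right)^{2} = 1$)
$W{\left(w \right)} = -2 - \frac{w}{4}$ ($W{\left(w \right)} = -2 + \frac{w}{-4} = -2 + w \left(- \frac{1}{4}\right) = -2 - \frac{w}{4}$)
$T = \frac{11}{2}$ ($T = 1 - \left(-2 - \frac{\left(-5\right) \left(-2\right)}{4}\right) = 1 - \left(-2 - \frac{5}{2}\right) = 1 - - \frac{9}{2} = 1 + \frac{9}{2} = \frac{11}{2} \approx 5.5$)
$7 + 9 T = 7 + 9 \cdot \frac{11}{2} = 7 + \frac{99}{2} = \frac{113}{2}$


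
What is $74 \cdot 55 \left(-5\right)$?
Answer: $-20350$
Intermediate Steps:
$74 \cdot 55 \left(-5\right) = 4070 \left(-5\right) = -20350$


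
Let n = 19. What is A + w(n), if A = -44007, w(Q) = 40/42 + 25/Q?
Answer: -17557888/399 ≈ -44005.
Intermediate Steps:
w(Q) = 20/21 + 25/Q (w(Q) = 40*(1/42) + 25/Q = 20/21 + 25/Q)
A + w(n) = -44007 + (20/21 + 25/19) = -44007 + 905/399 = -17557888/399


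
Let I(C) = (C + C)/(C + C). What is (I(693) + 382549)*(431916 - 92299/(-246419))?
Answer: 40715715041952650/246419 ≈ 1.6523e+11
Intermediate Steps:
I(C) = 1 (I(C) = (2*C)/((2*C)) = (2*C)*(1/(2*C)) = 1)
(I(693) + 382549)*(431916 - 92299/(-246419)) = (1 + 382549)*(431916 - 92299/(-246419)) = 382550*(431916 - 92299*(-1/246419)) = 382550*(431916 + 92299/246419) = 382550*(106432401103/246419) = 40715715041952650/246419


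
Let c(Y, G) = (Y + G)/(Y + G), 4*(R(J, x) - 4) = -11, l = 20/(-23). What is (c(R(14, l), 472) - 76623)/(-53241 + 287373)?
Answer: -38311/117066 ≈ -0.32726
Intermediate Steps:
l = -20/23 (l = 20*(-1/23) = -20/23 ≈ -0.86957)
R(J, x) = 5/4 (R(J, x) = 4 + (¼)*(-11) = 4 - 11/4 = 5/4)
c(Y, G) = 1 (c(Y, G) = (G + Y)/(G + Y) = 1)
(c(R(14, l), 472) - 76623)/(-53241 + 287373) = (1 - 76623)/(-53241 + 287373) = -76622/234132 = -76622*1/234132 = -38311/117066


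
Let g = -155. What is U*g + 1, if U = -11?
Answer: 1706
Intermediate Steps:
U*g + 1 = -11*(-155) + 1 = 1705 + 1 = 1706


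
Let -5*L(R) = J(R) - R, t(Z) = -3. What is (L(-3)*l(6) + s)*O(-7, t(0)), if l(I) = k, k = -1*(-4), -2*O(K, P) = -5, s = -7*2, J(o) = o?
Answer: -35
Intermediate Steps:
s = -14
L(R) = 0 (L(R) = -(R - R)/5 = -⅕*0 = 0)
O(K, P) = 5/2 (O(K, P) = -½*(-5) = 5/2)
k = 4
l(I) = 4
(L(-3)*l(6) + s)*O(-7, t(0)) = (0*4 - 14)*(5/2) = (0 - 14)*(5/2) = -14*5/2 = -35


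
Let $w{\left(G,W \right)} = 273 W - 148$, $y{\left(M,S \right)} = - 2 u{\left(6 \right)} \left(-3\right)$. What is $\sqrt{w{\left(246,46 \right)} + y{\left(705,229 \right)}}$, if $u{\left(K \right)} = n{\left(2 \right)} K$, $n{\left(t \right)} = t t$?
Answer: $\sqrt{12554} \approx 112.04$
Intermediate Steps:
$n{\left(t \right)} = t^{2}$
$u{\left(K \right)} = 4 K$ ($u{\left(K \right)} = 2^{2} K = 4 K$)
$y{\left(M,S \right)} = 144$ ($y{\left(M,S \right)} = - 2 \cdot 4 \cdot 6 \left(-3\right) = \left(-2\right) 24 \left(-3\right) = \left(-48\right) \left(-3\right) = 144$)
$w{\left(G,W \right)} = -148 + 273 W$
$\sqrt{w{\left(246,46 \right)} + y{\left(705,229 \right)}} = \sqrt{\left(-148 + 273 \cdot 46\right) + 144} = \sqrt{\left(-148 + 12558\right) + 144} = \sqrt{12410 + 144} = \sqrt{12554}$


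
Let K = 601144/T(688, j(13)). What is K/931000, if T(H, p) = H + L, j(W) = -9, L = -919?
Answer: -75143/26882625 ≈ -0.0027952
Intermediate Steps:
T(H, p) = -919 + H (T(H, p) = H - 919 = -919 + H)
K = -601144/231 (K = 601144/(-919 + 688) = 601144/(-231) = 601144*(-1/231) = -601144/231 ≈ -2602.4)
K/931000 = -601144/231/931000 = -601144/231*1/931000 = -75143/26882625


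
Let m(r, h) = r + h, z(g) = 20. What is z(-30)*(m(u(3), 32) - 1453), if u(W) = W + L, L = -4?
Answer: -28440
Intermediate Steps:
u(W) = -4 + W (u(W) = W - 4 = -4 + W)
m(r, h) = h + r
z(-30)*(m(u(3), 32) - 1453) = 20*((32 + (-4 + 3)) - 1453) = 20*((32 - 1) - 1453) = 20*(31 - 1453) = 20*(-1422) = -28440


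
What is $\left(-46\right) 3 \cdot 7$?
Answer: $-966$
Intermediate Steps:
$\left(-46\right) 3 \cdot 7 = \left(-138\right) 7 = -966$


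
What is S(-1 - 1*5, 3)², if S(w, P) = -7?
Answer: 49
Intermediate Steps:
S(-1 - 1*5, 3)² = (-7)² = 49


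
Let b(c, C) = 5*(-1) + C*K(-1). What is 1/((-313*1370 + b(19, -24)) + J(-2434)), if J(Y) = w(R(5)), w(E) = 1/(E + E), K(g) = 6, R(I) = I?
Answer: -10/4289589 ≈ -2.3312e-6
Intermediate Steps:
b(c, C) = -5 + 6*C (b(c, C) = 5*(-1) + C*6 = -5 + 6*C)
w(E) = 1/(2*E)
J(Y) = 1/10 (J(Y) = (1/2)/5 = (1/2)*(1/5) = 1/10)
1/((-313*1370 + b(19, -24)) + J(-2434)) = 1/((-313*1370 + (-5 + 6*(-24))) + 1/10) = 1/((-428810 + (-5 - 144)) + 1/10) = 1/((-428810 - 149) + 1/10) = 1/(-428959 + 1/10) = 1/(-4289589/10) = -10/4289589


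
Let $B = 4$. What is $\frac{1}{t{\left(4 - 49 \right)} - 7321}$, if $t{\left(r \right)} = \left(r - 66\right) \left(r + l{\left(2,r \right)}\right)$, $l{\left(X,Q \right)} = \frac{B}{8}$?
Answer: $- \frac{2}{4763} \approx -0.0004199$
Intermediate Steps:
$l{\left(X,Q \right)} = \frac{1}{2}$ ($l{\left(X,Q \right)} = \frac{4}{8} = 4 \cdot \frac{1}{8} = \frac{1}{2}$)
$t{\left(r \right)} = \left(\frac{1}{2} + r\right) \left(-66 + r\right)$ ($t{\left(r \right)} = \left(r - 66\right) \left(r + \frac{1}{2}\right) = \left(-66 + r\right) \left(\frac{1}{2} + r\right) = \left(\frac{1}{2} + r\right) \left(-66 + r\right)$)
$\frac{1}{t{\left(4 - 49 \right)} - 7321} = \frac{1}{\left(-33 + \left(4 - 49\right)^{2} - \frac{131 \left(4 - 49\right)}{2}\right) - 7321} = \frac{1}{\left(-33 + \left(-45\right)^{2} - - \frac{5895}{2}\right) - 7321} = \frac{1}{\left(-33 + 2025 + \frac{5895}{2}\right) - 7321} = \frac{1}{\frac{9879}{2} - 7321} = \frac{1}{- \frac{4763}{2}} = - \frac{2}{4763}$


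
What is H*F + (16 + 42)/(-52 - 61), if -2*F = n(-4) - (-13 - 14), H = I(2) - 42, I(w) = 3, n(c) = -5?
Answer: 48419/113 ≈ 428.49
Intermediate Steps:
H = -39 (H = 3 - 42 = -39)
F = -11 (F = -(-5 - (-13 - 14))/2 = -(-5 - 1*(-27))/2 = -(-5 + 27)/2 = -1/2*22 = -11)
H*F + (16 + 42)/(-52 - 61) = -39*(-11) + (16 + 42)/(-52 - 61) = 429 + 58/(-113) = 429 + 58*(-1/113) = 429 - 58/113 = 48419/113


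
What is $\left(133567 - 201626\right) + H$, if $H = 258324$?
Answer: $190265$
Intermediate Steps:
$\left(133567 - 201626\right) + H = \left(133567 - 201626\right) + 258324 = -68059 + 258324 = 190265$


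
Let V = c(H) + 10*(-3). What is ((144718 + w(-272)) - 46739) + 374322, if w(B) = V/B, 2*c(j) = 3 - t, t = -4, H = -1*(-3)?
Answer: 256931797/544 ≈ 4.7230e+5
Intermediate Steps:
H = 3
c(j) = 7/2 (c(j) = (3 - 1*(-4))/2 = (3 + 4)/2 = (½)*7 = 7/2)
V = -53/2 (V = 7/2 + 10*(-3) = 7/2 - 30 = -53/2 ≈ -26.500)
w(B) = -53/(2*B)
((144718 + w(-272)) - 46739) + 374322 = ((144718 - 53/2/(-272)) - 46739) + 374322 = ((144718 - 53/2*(-1/272)) - 46739) + 374322 = ((144718 + 53/544) - 46739) + 374322 = (78726645/544 - 46739) + 374322 = 53300629/544 + 374322 = 256931797/544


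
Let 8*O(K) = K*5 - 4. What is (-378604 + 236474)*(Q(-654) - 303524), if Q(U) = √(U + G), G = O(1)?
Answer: 43139866120 - 71065*I*√10462/2 ≈ 4.314e+10 - 3.6344e+6*I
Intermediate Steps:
O(K) = -½ + 5*K/8 (O(K) = (K*5 - 4)/8 = (5*K - 4)/8 = (-4 + 5*K)/8 = -½ + 5*K/8)
G = ⅛ (G = -½ + (5/8)*1 = -½ + 5/8 = ⅛ ≈ 0.12500)
Q(U) = √(⅛ + U) (Q(U) = √(U + ⅛) = √(⅛ + U))
(-378604 + 236474)*(Q(-654) - 303524) = (-378604 + 236474)*(√(2 + 16*(-654))/4 - 303524) = -142130*(√(2 - 10464)/4 - 303524) = -142130*(√(-10462)/4 - 303524) = -142130*((I*√10462)/4 - 303524) = -142130*(I*√10462/4 - 303524) = -142130*(-303524 + I*√10462/4) = 43139866120 - 71065*I*√10462/2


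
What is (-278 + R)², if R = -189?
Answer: 218089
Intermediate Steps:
(-278 + R)² = (-278 - 189)² = (-467)² = 218089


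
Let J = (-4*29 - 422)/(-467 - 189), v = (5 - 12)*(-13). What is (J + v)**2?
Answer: 907033689/107584 ≈ 8430.9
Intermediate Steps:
v = 91 (v = -7*(-13) = 91)
J = 269/328 (J = (-116 - 422)/(-656) = -538*(-1/656) = 269/328 ≈ 0.82012)
(J + v)**2 = (269/328 + 91)**2 = (30117/328)**2 = 907033689/107584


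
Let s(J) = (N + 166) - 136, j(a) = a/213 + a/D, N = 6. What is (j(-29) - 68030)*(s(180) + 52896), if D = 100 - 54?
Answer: -5880440408722/1633 ≈ -3.6010e+9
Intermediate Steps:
D = 46
j(a) = 259*a/9798 (j(a) = a/213 + a/46 = 259*a/9798)
s(J) = 36 (s(J) = (6 + 166) - 136 = 172 - 136 = 36)
(j(-29) - 68030)*(s(180) + 52896) = ((259/9798)*(-29) - 68030)*(36 + 52896) = (-7511/9798 - 68030)*52932 = -666565451/9798*52932 = -5880440408722/1633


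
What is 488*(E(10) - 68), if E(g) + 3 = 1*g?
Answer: -29768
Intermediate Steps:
E(g) = -3 + g (E(g) = -3 + 1*g = -3 + g)
488*(E(10) - 68) = 488*((-3 + 10) - 68) = 488*(7 - 68) = 488*(-61) = -29768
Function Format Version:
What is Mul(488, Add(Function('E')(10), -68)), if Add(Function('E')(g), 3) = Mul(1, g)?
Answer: -29768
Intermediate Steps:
Function('E')(g) = Add(-3, g) (Function('E')(g) = Add(-3, Mul(1, g)) = Add(-3, g))
Mul(488, Add(Function('E')(10), -68)) = Mul(488, Add(Add(-3, 10), -68)) = Mul(488, Add(7, -68)) = Mul(488, -61) = -29768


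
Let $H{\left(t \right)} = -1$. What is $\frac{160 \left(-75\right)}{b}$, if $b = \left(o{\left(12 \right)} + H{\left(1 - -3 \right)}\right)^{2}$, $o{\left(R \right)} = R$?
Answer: $- \frac{12000}{121} \approx -99.174$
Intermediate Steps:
$b = 121$ ($b = \left(12 - 1\right)^{2} = 11^{2} = 121$)
$\frac{160 \left(-75\right)}{b} = \frac{160 \left(-75\right)}{121} = \left(-12000\right) \frac{1}{121} = - \frac{12000}{121}$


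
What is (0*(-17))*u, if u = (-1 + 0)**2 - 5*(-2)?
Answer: 0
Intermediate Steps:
u = 11 (u = (-1)**2 + 10 = 1 + 10 = 11)
(0*(-17))*u = (0*(-17))*11 = 0*11 = 0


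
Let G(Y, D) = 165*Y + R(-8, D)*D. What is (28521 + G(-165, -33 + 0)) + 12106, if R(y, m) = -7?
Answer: 13633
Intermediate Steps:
G(Y, D) = -7*D + 165*Y (G(Y, D) = 165*Y - 7*D = -7*D + 165*Y)
(28521 + G(-165, -33 + 0)) + 12106 = (28521 + (-7*(-33 + 0) + 165*(-165))) + 12106 = (28521 + (-7*(-33) - 27225)) + 12106 = (28521 + (231 - 27225)) + 12106 = (28521 - 26994) + 12106 = 1527 + 12106 = 13633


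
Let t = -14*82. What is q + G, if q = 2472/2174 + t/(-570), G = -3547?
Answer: -1097866667/309795 ≈ -3543.8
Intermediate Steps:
t = -1148
q = 976198/309795 (q = 2472/2174 - 1148/(-570) = 2472*(1/2174) - 1148*(-1/570) = 1236/1087 + 574/285 = 976198/309795 ≈ 3.1511)
q + G = 976198/309795 - 3547 = -1097866667/309795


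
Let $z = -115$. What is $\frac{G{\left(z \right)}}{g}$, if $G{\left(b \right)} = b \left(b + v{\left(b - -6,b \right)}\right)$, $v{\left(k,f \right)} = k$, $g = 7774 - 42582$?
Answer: $- \frac{3220}{4351} \approx -0.74006$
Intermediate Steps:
$g = -34808$
$G{\left(b \right)} = b \left(6 + 2 b\right)$ ($G{\left(b \right)} = b \left(b + \left(b - -6\right)\right) = b \left(b + \left(b + 6\right)\right) = b \left(b + \left(6 + b\right)\right) = b \left(6 + 2 b\right)$)
$\frac{G{\left(z \right)}}{g} = \frac{2 \left(-115\right) \left(3 - 115\right)}{-34808} = 2 \left(-115\right) \left(-112\right) \left(- \frac{1}{34808}\right) = 25760 \left(- \frac{1}{34808}\right) = - \frac{3220}{4351}$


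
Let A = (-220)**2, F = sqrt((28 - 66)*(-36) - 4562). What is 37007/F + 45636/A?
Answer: 11409/12100 - 37007*I*sqrt(3194)/3194 ≈ 0.94289 - 654.81*I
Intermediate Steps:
F = I*sqrt(3194) (F = sqrt(-38*(-36) - 4562) = sqrt(1368 - 4562) = sqrt(-3194) = I*sqrt(3194) ≈ 56.516*I)
A = 48400
37007/F + 45636/A = 37007/((I*sqrt(3194))) + 45636/48400 = 37007*(-I*sqrt(3194)/3194) + 45636*(1/48400) = -37007*I*sqrt(3194)/3194 + 11409/12100 = 11409/12100 - 37007*I*sqrt(3194)/3194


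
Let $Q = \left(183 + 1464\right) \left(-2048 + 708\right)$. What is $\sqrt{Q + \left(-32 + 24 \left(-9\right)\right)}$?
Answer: $2 i \sqrt{551807} \approx 1485.7 i$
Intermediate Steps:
$Q = -2206980$ ($Q = 1647 \left(-1340\right) = -2206980$)
$\sqrt{Q + \left(-32 + 24 \left(-9\right)\right)} = \sqrt{-2206980 + \left(-32 + 24 \left(-9\right)\right)} = \sqrt{-2206980 - 248} = \sqrt{-2207228} = 2 i \sqrt{551807}$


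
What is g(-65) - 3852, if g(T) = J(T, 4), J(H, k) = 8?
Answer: -3844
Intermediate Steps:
g(T) = 8
g(-65) - 3852 = 8 - 3852 = -3844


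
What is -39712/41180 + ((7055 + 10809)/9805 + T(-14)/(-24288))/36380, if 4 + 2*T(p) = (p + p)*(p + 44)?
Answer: -8600843514236771/8919251249726400 ≈ -0.96430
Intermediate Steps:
T(p) = -2 + p*(44 + p) (T(p) = -2 + ((p + p)*(p + 44))/2 = -2 + ((2*p)*(44 + p))/2 = -2 + (2*p*(44 + p))/2 = -2 + p*(44 + p))
-39712/41180 + ((7055 + 10809)/9805 + T(-14)/(-24288))/36380 = -39712/41180 + ((7055 + 10809)/9805 + (-2 + (-14)² + 44*(-14))/(-24288))/36380 = -39712*1/41180 + (17864*(1/9805) + (-2 + 196 - 616)*(-1/24288))*(1/36380) = -9928/10295 + (17864/9805 - 422*(-1/24288))*(1/36380) = -9928/10295 + (17864/9805 + 211/12144)*(1/36380) = -9928/10295 + (219009271/119071920)*(1/36380) = -9928/10295 + 219009271/4331836449600 = -8600843514236771/8919251249726400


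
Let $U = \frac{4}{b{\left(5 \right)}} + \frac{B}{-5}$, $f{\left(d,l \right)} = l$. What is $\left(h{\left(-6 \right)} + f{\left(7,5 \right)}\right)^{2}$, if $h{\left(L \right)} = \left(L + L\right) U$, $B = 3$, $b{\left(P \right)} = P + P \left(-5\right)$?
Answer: $\frac{5329}{25} \approx 213.16$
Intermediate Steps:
$b{\left(P \right)} = - 4 P$ ($b{\left(P \right)} = P - 5 P = - 4 P$)
$U = - \frac{4}{5}$ ($U = \frac{4}{\left(-4\right) 5} + \frac{3}{-5} = \frac{4}{-20} + 3 \left(- \frac{1}{5}\right) = 4 \left(- \frac{1}{20}\right) - \frac{3}{5} = - \frac{1}{5} - \frac{3}{5} = - \frac{4}{5} \approx -0.8$)
$h{\left(L \right)} = - \frac{8 L}{5}$ ($h{\left(L \right)} = \left(L + L\right) \left(- \frac{4}{5}\right) = 2 L \left(- \frac{4}{5}\right) = - \frac{8 L}{5}$)
$\left(h{\left(-6 \right)} + f{\left(7,5 \right)}\right)^{2} = \left(\left(- \frac{8}{5}\right) \left(-6\right) + 5\right)^{2} = \left(\frac{48}{5} + 5\right)^{2} = \left(\frac{73}{5}\right)^{2} = \frac{5329}{25}$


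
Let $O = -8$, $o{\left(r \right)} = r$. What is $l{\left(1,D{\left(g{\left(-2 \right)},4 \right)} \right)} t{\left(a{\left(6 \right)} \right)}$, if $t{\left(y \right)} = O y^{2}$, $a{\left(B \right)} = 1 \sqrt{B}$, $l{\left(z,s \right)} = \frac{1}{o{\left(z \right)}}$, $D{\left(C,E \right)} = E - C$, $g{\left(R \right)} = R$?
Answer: $-48$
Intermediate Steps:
$l{\left(z,s \right)} = \frac{1}{z}$
$a{\left(B \right)} = \sqrt{B}$
$t{\left(y \right)} = - 8 y^{2}$
$l{\left(1,D{\left(g{\left(-2 \right)},4 \right)} \right)} t{\left(a{\left(6 \right)} \right)} = \frac{\left(-8\right) \left(\sqrt{6}\right)^{2}}{1} = 1 \left(\left(-8\right) 6\right) = 1 \left(-48\right) = -48$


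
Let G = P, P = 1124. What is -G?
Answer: -1124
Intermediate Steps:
G = 1124
-G = -1*1124 = -1124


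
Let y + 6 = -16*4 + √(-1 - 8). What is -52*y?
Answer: 3640 - 156*I ≈ 3640.0 - 156.0*I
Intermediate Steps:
y = -70 + 3*I (y = -6 + (-16*4 + √(-1 - 8)) = -6 + (-64 + √(-9)) = -6 + (-64 + 3*I) = -70 + 3*I ≈ -70.0 + 3.0*I)
-52*y = -52*(-70 + 3*I) = 3640 - 156*I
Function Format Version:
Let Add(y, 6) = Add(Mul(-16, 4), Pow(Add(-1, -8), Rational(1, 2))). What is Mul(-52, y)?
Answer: Add(3640, Mul(-156, I)) ≈ Add(3640.0, Mul(-156.00, I))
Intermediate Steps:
y = Add(-70, Mul(3, I)) (y = Add(-6, Add(Mul(-16, 4), Pow(Add(-1, -8), Rational(1, 2)))) = Add(-6, Add(-64, Pow(-9, Rational(1, 2)))) = Add(-6, Add(-64, Mul(3, I))) = Add(-70, Mul(3, I)) ≈ Add(-70.000, Mul(3.0000, I)))
Mul(-52, y) = Mul(-52, Add(-70, Mul(3, I))) = Add(3640, Mul(-156, I))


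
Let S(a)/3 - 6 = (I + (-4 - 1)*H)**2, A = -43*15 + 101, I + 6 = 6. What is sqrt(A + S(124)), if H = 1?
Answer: I*sqrt(451) ≈ 21.237*I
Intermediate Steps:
I = 0 (I = -6 + 6 = 0)
A = -544 (A = -645 + 101 = -544)
S(a) = 93 (S(a) = 18 + 3*(0 + (-4 - 1)*1)**2 = 18 + 3*(0 - 5*1)**2 = 18 + 3*(0 - 5)**2 = 18 + 3*(-5)**2 = 18 + 3*25 = 18 + 75 = 93)
sqrt(A + S(124)) = sqrt(-544 + 93) = sqrt(-451) = I*sqrt(451)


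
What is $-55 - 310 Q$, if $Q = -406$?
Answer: $125805$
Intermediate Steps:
$-55 - 310 Q = -55 - -125860 = -55 + 125860 = 125805$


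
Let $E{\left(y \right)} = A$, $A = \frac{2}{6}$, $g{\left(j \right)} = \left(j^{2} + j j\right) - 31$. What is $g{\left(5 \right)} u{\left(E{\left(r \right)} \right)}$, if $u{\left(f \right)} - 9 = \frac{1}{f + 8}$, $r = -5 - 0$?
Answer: $\frac{4332}{25} \approx 173.28$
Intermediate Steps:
$g{\left(j \right)} = -31 + 2 j^{2}$ ($g{\left(j \right)} = \left(j^{2} + j^{2}\right) - 31 = 2 j^{2} - 31 = -31 + 2 j^{2}$)
$r = -5$ ($r = -5 + 0 = -5$)
$A = \frac{1}{3}$ ($A = 2 \cdot \frac{1}{6} = \frac{1}{3} \approx 0.33333$)
$E{\left(y \right)} = \frac{1}{3}$
$u{\left(f \right)} = 9 + \frac{1}{8 + f}$ ($u{\left(f \right)} = 9 + \frac{1}{f + 8} = 9 + \frac{1}{8 + f}$)
$g{\left(5 \right)} u{\left(E{\left(r \right)} \right)} = \left(-31 + 2 \cdot 5^{2}\right) \frac{73 + 9 \cdot \frac{1}{3}}{8 + \frac{1}{3}} = \left(-31 + 2 \cdot 25\right) \frac{73 + 3}{\frac{25}{3}} = \left(-31 + 50\right) \frac{3}{25} \cdot 76 = 19 \cdot \frac{228}{25} = \frac{4332}{25}$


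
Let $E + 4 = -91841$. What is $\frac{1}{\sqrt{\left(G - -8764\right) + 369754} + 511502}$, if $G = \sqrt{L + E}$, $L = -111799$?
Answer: $\frac{1}{511502 + \sqrt{14} \sqrt{27037 + i \sqrt{1039}}} \approx 1.9527 \cdot 10^{-6} - 1.0 \cdot 10^{-12} i$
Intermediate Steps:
$E = -91845$ ($E = -4 - 91841 = -91845$)
$G = 14 i \sqrt{1039}$ ($G = \sqrt{-111799 - 91845} = \sqrt{-203644} = 14 i \sqrt{1039} \approx 451.27 i$)
$\frac{1}{\sqrt{\left(G - -8764\right) + 369754} + 511502} = \frac{1}{\sqrt{\left(14 i \sqrt{1039} - -8764\right) + 369754} + 511502} = \frac{1}{\sqrt{\left(14 i \sqrt{1039} + 8764\right) + 369754} + 511502} = \frac{1}{\sqrt{\left(8764 + 14 i \sqrt{1039}\right) + 369754} + 511502} = \frac{1}{\sqrt{378518 + 14 i \sqrt{1039}} + 511502} = \frac{1}{511502 + \sqrt{378518 + 14 i \sqrt{1039}}}$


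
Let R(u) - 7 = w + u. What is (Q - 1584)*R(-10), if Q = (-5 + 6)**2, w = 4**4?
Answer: -400499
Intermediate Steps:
w = 256
R(u) = 263 + u (R(u) = 7 + (256 + u) = 263 + u)
Q = 1 (Q = 1**2 = 1)
(Q - 1584)*R(-10) = (1 - 1584)*(263 - 10) = -1583*253 = -400499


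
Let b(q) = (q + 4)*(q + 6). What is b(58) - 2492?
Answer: 1476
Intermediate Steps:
b(q) = (4 + q)*(6 + q)
b(58) - 2492 = (24 + 58² + 10*58) - 2492 = (24 + 3364 + 580) - 2492 = 3968 - 2492 = 1476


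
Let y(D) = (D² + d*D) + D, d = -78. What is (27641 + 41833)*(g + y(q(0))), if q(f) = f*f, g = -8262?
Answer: -573994188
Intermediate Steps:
q(f) = f²
y(D) = D² - 77*D (y(D) = (D² - 78*D) + D = D² - 77*D)
(27641 + 41833)*(g + y(q(0))) = (27641 + 41833)*(-8262 + 0²*(-77 + 0²)) = 69474*(-8262 + 0*(-77 + 0)) = 69474*(-8262 + 0*(-77)) = 69474*(-8262 + 0) = 69474*(-8262) = -573994188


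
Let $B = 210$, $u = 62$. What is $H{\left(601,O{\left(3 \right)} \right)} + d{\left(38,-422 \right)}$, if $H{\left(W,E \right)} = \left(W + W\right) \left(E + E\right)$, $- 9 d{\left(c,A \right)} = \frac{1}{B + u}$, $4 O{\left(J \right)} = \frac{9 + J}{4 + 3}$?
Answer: $\frac{17654969}{17136} \approx 1030.3$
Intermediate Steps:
$O{\left(J \right)} = \frac{9}{28} + \frac{J}{28}$ ($O{\left(J \right)} = \frac{\left(9 + J\right) \frac{1}{4 + 3}}{4} = \frac{\left(9 + J\right) \frac{1}{7}}{4} = \frac{\frac{9}{7} + \frac{J}{7}}{4} = \frac{9}{28} + \frac{J}{28}$)
$d{\left(c,A \right)} = - \frac{1}{2448}$ ($d{\left(c,A \right)} = - \frac{1}{9 \left(210 + 62\right)} = - \frac{1}{9 \cdot 272} = \left(- \frac{1}{9}\right) \frac{1}{272} = - \frac{1}{2448}$)
$H{\left(W,E \right)} = 4 E W$ ($H{\left(W,E \right)} = 2 W 2 E = 4 E W$)
$H{\left(601,O{\left(3 \right)} \right)} + d{\left(38,-422 \right)} = 4 \left(\frac{9}{28} + \frac{1}{28} \cdot 3\right) 601 - \frac{1}{2448} = 4 \left(\frac{9}{28} + \frac{3}{28}\right) 601 - \frac{1}{2448} = 4 \cdot \frac{3}{7} \cdot 601 - \frac{1}{2448} = \frac{7212}{7} - \frac{1}{2448} = \frac{17654969}{17136}$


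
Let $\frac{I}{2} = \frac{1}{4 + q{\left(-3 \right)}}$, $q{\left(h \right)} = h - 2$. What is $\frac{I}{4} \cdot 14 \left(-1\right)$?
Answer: $7$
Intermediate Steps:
$q{\left(h \right)} = -2 + h$
$I = -2$ ($I = \frac{2}{4 - 5} = \frac{2}{-1} = 2 \left(-1\right) = -2$)
$\frac{I}{4} \cdot 14 \left(-1\right) = - \frac{2}{4} \cdot 14 \left(-1\right) = \left(-2\right) \frac{1}{4} \cdot 14 \left(-1\right) = \left(- \frac{1}{2}\right) 14 \left(-1\right) = \left(-7\right) \left(-1\right) = 7$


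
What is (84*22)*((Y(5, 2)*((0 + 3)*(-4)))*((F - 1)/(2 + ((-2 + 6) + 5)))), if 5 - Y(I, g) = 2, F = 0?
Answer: 6048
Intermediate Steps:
Y(I, g) = 3 (Y(I, g) = 5 - 1*2 = 5 - 2 = 3)
(84*22)*((Y(5, 2)*((0 + 3)*(-4)))*((F - 1)/(2 + ((-2 + 6) + 5)))) = (84*22)*((3*((0 + 3)*(-4)))*((0 - 1)/(2 + ((-2 + 6) + 5)))) = 1848*((3*(3*(-4)))*(-1/(2 + (4 + 5)))) = 1848*((3*(-12))*(-1/(2 + 9))) = 1848*(-(-36)/11) = 1848*(-36*(-1/11)) = 1848*(36/11) = 6048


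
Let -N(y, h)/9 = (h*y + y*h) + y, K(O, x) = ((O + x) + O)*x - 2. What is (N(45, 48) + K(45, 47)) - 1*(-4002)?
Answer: -28846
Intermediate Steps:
K(O, x) = -2 + x*(x + 2*O) (K(O, x) = (x + 2*O)*x - 2 = x*(x + 2*O) - 2 = -2 + x*(x + 2*O))
N(y, h) = -9*y - 18*h*y (N(y, h) = -9*((h*y + y*h) + y) = -9*((h*y + h*y) + y) = -9*(2*h*y + y) = -9*(y + 2*h*y) = -9*y - 18*h*y)
(N(45, 48) + K(45, 47)) - 1*(-4002) = (-9*45*(1 + 2*48) + (-2 + 47**2 + 2*45*47)) - 1*(-4002) = (-9*45*(1 + 96) + (-2 + 2209 + 4230)) + 4002 = (-9*45*97 + 6437) + 4002 = (-39285 + 6437) + 4002 = -32848 + 4002 = -28846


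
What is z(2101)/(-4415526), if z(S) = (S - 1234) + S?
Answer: -1484/2207763 ≈ -0.00067217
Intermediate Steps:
z(S) = -1234 + 2*S (z(S) = (-1234 + S) + S = -1234 + 2*S)
z(2101)/(-4415526) = (-1234 + 2*2101)/(-4415526) = (-1234 + 4202)*(-1/4415526) = 2968*(-1/4415526) = -1484/2207763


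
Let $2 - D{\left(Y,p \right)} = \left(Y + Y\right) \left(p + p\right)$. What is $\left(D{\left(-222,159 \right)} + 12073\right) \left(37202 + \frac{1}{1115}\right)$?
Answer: $\frac{6357550564677}{1115} \approx 5.7018 \cdot 10^{9}$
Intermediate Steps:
$D{\left(Y,p \right)} = 2 - 4 Y p$ ($D{\left(Y,p \right)} = 2 - \left(Y + Y\right) \left(p + p\right) = 2 - 2 Y 2 p = 2 - 4 Y p$)
$\left(D{\left(-222,159 \right)} + 12073\right) \left(37202 + \frac{1}{1115}\right) = \left(\left(2 - \left(-888\right) 159\right) + 12073\right) \left(37202 + \frac{1}{1115}\right) = \left(\left(2 + 141192\right) + 12073\right) \left(37202 + \frac{1}{1115}\right) = \left(141194 + 12073\right) \frac{41480231}{1115} = 153267 \cdot \frac{41480231}{1115} = \frac{6357550564677}{1115}$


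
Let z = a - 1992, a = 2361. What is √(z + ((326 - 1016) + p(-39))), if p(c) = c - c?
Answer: I*√321 ≈ 17.916*I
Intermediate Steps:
p(c) = 0
z = 369 (z = 2361 - 1992 = 369)
√(z + ((326 - 1016) + p(-39))) = √(369 + ((326 - 1016) + 0)) = √(369 + (-690 + 0)) = √(369 - 690) = √(-321) = I*√321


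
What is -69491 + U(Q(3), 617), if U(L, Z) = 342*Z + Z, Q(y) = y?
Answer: 142140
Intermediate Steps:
U(L, Z) = 343*Z
-69491 + U(Q(3), 617) = -69491 + 343*617 = -69491 + 211631 = 142140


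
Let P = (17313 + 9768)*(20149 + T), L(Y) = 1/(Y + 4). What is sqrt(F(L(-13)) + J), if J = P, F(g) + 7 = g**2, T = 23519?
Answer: sqrt(95788421182)/9 ≈ 34389.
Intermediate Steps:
L(Y) = 1/(4 + Y)
F(g) = -7 + g**2
P = 1182573108 (P = (17313 + 9768)*(20149 + 23519) = 27081*43668 = 1182573108)
J = 1182573108
sqrt(F(L(-13)) + J) = sqrt((-7 + (1/(4 - 13))**2) + 1182573108) = sqrt((-7 + (1/(-9))**2) + 1182573108) = sqrt((-7 + (-1/9)**2) + 1182573108) = sqrt((-7 + 1/81) + 1182573108) = sqrt(-566/81 + 1182573108) = sqrt(95788421182/81) = sqrt(95788421182)/9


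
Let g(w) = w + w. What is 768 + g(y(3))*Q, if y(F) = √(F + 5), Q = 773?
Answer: 768 + 3092*√2 ≈ 5140.8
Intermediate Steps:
y(F) = √(5 + F)
g(w) = 2*w
768 + g(y(3))*Q = 768 + (2*√(5 + 3))*773 = 768 + (2*√8)*773 = 768 + (2*(2*√2))*773 = 768 + (4*√2)*773 = 768 + 3092*√2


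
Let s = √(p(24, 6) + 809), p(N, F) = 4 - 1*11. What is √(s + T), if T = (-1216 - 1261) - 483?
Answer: √(-2960 + √802) ≈ 54.145*I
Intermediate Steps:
p(N, F) = -7 (p(N, F) = 4 - 11 = -7)
T = -2960 (T = -2477 - 483 = -2960)
s = √802 (s = √(-7 + 809) = √802 ≈ 28.320)
√(s + T) = √(√802 - 2960) = √(-2960 + √802)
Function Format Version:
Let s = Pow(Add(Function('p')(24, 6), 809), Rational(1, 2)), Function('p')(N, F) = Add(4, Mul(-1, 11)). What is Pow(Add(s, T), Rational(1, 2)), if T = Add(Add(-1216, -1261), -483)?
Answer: Pow(Add(-2960, Pow(802, Rational(1, 2))), Rational(1, 2)) ≈ Mul(54.145, I)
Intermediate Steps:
Function('p')(N, F) = -7 (Function('p')(N, F) = Add(4, -11) = -7)
T = -2960 (T = Add(-2477, -483) = -2960)
s = Pow(802, Rational(1, 2)) (s = Pow(Add(-7, 809), Rational(1, 2)) = Pow(802, Rational(1, 2)) ≈ 28.320)
Pow(Add(s, T), Rational(1, 2)) = Pow(Add(Pow(802, Rational(1, 2)), -2960), Rational(1, 2)) = Pow(Add(-2960, Pow(802, Rational(1, 2))), Rational(1, 2))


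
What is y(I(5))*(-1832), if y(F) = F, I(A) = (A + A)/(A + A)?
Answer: -1832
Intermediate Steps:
I(A) = 1 (I(A) = (2*A)/((2*A)) = (2*A)*(1/(2*A)) = 1)
y(I(5))*(-1832) = 1*(-1832) = -1832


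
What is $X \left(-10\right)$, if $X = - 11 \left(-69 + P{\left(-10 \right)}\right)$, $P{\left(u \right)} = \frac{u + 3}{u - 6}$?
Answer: $- \frac{60335}{8} \approx -7541.9$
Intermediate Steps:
$P{\left(u \right)} = \frac{3 + u}{-6 + u}$
$X = \frac{12067}{16}$ ($X = - 11 \left(-69 + \frac{3 - 10}{-6 - 10}\right) = - 11 \left(-69 + \frac{1}{-16} \left(-7\right)\right) = - 11 \left(-69 - - \frac{7}{16}\right) = - 11 \left(-69 + \frac{7}{16}\right) = \left(-11\right) \left(- \frac{1097}{16}\right) = \frac{12067}{16} \approx 754.19$)
$X \left(-10\right) = \frac{12067}{16} \left(-10\right) = - \frac{60335}{8}$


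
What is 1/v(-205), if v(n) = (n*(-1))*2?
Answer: 1/410 ≈ 0.0024390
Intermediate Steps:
v(n) = -2*n (v(n) = -n*2 = -2*n)
1/v(-205) = 1/(-2*(-205)) = 1/410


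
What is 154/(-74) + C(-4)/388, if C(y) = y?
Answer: -7506/3589 ≈ -2.0914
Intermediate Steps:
154/(-74) + C(-4)/388 = 154/(-74) - 4/388 = 154*(-1/74) - 4*1/388 = -77/37 - 1/97 = -7506/3589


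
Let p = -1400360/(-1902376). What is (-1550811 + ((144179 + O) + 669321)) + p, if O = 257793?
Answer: -114027766801/237797 ≈ -4.7952e+5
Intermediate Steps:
p = 175045/237797 (p = -1400360*(-1/1902376) = 175045/237797 ≈ 0.73611)
(-1550811 + ((144179 + O) + 669321)) + p = (-1550811 + ((144179 + 257793) + 669321)) + 175045/237797 = (-1550811 + (401972 + 669321)) + 175045/237797 = (-1550811 + 1071293) + 175045/237797 = -479518 + 175045/237797 = -114027766801/237797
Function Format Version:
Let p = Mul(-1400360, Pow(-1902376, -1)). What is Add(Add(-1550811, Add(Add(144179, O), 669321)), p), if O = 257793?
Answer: Rational(-114027766801, 237797) ≈ -4.7952e+5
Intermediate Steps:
p = Rational(175045, 237797) (p = Mul(-1400360, Rational(-1, 1902376)) = Rational(175045, 237797) ≈ 0.73611)
Add(Add(-1550811, Add(Add(144179, O), 669321)), p) = Add(Add(-1550811, Add(Add(144179, 257793), 669321)), Rational(175045, 237797)) = Add(Add(-1550811, Add(401972, 669321)), Rational(175045, 237797)) = Add(Add(-1550811, 1071293), Rational(175045, 237797)) = Add(-479518, Rational(175045, 237797)) = Rational(-114027766801, 237797)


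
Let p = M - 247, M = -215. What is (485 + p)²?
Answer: 529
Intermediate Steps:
p = -462 (p = -215 - 247 = -462)
(485 + p)² = (485 - 462)² = 23² = 529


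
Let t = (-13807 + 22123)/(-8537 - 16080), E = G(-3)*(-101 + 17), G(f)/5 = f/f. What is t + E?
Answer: -10347456/24617 ≈ -420.34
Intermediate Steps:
G(f) = 5 (G(f) = 5*(f/f) = 5*1 = 5)
E = -420 (E = 5*(-101 + 17) = 5*(-84) = -420)
t = -8316/24617 (t = 8316/(-24617) = 8316*(-1/24617) = -8316/24617 ≈ -0.33782)
t + E = -8316/24617 - 420 = -10347456/24617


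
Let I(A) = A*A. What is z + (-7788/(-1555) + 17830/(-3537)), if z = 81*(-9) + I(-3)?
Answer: -3960204694/5500035 ≈ -720.03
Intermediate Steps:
I(A) = A²
z = -720 (z = 81*(-9) + (-3)² = -729 + 9 = -720)
z + (-7788/(-1555) + 17830/(-3537)) = -720 + (-7788/(-1555) + 17830/(-3537)) = -720 + (-7788*(-1/1555) + 17830*(-1/3537)) = -720 + (7788/1555 - 17830/3537) = -720 - 179494/5500035 = -3960204694/5500035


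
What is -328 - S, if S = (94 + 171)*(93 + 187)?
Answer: -74528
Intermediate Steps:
S = 74200 (S = 265*280 = 74200)
-328 - S = -328 - 1*74200 = -328 - 74200 = -74528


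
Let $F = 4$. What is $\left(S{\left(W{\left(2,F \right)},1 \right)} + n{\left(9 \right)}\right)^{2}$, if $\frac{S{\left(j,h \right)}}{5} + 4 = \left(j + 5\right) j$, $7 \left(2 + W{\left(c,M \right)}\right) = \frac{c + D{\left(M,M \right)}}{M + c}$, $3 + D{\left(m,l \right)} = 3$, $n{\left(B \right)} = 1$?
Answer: $\frac{462207001}{194481} \approx 2376.6$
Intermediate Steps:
$D{\left(m,l \right)} = 0$ ($D{\left(m,l \right)} = -3 + 3 = 0$)
$W{\left(c,M \right)} = -2 + \frac{c}{7 \left(M + c\right)}$ ($W{\left(c,M \right)} = -2 + \frac{\left(c + 0\right) \frac{1}{M + c}}{7} = -2 + \frac{c \frac{1}{M + c}}{7} = -2 + \frac{c}{7 \left(M + c\right)}$)
$S{\left(j,h \right)} = -20 + 5 j \left(5 + j\right)$ ($S{\left(j,h \right)} = -20 + 5 \left(j + 5\right) j = -20 + 5 \left(5 + j\right) j = -20 + 5 j \left(5 + j\right)$)
$\left(S{\left(W{\left(2,F \right)},1 \right)} + n{\left(9 \right)}\right)^{2} = \left(\left(-20 + 5 \left(\frac{\left(-2\right) 4 - \frac{26}{7}}{4 + 2}\right)^{2} + 25 \frac{\left(-2\right) 4 - \frac{26}{7}}{4 + 2}\right) + 1\right)^{2} = \left(\left(-20 + 5 \left(\frac{-8 - \frac{26}{7}}{6}\right)^{2} + 25 \frac{-8 - \frac{26}{7}}{6}\right) + 1\right)^{2} = \left(\left(-20 + 5 \left(\frac{1}{6} \left(- \frac{82}{7}\right)\right)^{2} + 25 \cdot \frac{1}{6} \left(- \frac{82}{7}\right)\right) + 1\right)^{2} = \left(\left(-20 + 5 \left(- \frac{41}{21}\right)^{2} + 25 \left(- \frac{41}{21}\right)\right) + 1\right)^{2} = \left(\left(-20 + 5 \cdot \frac{1681}{441} - \frac{1025}{21}\right) + 1\right)^{2} = \left(\left(-20 + \frac{8405}{441} - \frac{1025}{21}\right) + 1\right)^{2} = \left(- \frac{21940}{441} + 1\right)^{2} = \left(- \frac{21499}{441}\right)^{2} = \frac{462207001}{194481}$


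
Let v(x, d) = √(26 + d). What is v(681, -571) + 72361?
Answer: 72361 + I*√545 ≈ 72361.0 + 23.345*I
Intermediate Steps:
v(681, -571) + 72361 = √(26 - 571) + 72361 = √(-545) + 72361 = I*√545 + 72361 = 72361 + I*√545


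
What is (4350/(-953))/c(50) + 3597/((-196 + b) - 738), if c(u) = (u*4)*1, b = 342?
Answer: -3440817/564176 ≈ -6.0988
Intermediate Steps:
c(u) = 4*u (c(u) = (4*u)*1 = 4*u)
(4350/(-953))/c(50) + 3597/((-196 + b) - 738) = (4350/(-953))/((4*50)) + 3597/((-196 + 342) - 738) = (4350*(-1/953))/200 + 3597/(146 - 738) = -4350/953*1/200 + 3597/(-592) = -87/3812 + 3597*(-1/592) = -87/3812 - 3597/592 = -3440817/564176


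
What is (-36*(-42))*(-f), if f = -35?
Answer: 52920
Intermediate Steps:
(-36*(-42))*(-f) = (-36*(-42))*(-1*(-35)) = 1512*35 = 52920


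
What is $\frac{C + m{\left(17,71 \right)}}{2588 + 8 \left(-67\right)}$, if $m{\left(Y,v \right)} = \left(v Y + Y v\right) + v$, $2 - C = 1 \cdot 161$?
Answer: $\frac{1163}{1026} \approx 1.1335$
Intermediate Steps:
$C = -159$ ($C = 2 - 1 \cdot 161 = 2 - 161 = -159$)
$m{\left(Y,v \right)} = v + 2 Y v$ ($m{\left(Y,v \right)} = \left(Y v + Y v\right) + v = 2 Y v + v = v + 2 Y v$)
$\frac{C + m{\left(17,71 \right)}}{2588 + 8 \left(-67\right)} = \frac{-159 + 71 \left(1 + 2 \cdot 17\right)}{2588 + 8 \left(-67\right)} = \frac{-159 + 71 \left(1 + 34\right)}{2588 - 536} = \frac{-159 + 71 \cdot 35}{2052} = \left(-159 + 2485\right) \frac{1}{2052} = 2326 \cdot \frac{1}{2052} = \frac{1163}{1026}$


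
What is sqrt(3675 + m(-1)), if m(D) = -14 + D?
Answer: 2*sqrt(915) ≈ 60.498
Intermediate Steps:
sqrt(3675 + m(-1)) = sqrt(3675 + (-14 - 1)) = sqrt(3675 - 15) = sqrt(3660) = 2*sqrt(915)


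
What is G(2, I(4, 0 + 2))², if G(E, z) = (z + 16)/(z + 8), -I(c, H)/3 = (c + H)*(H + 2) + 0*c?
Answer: 49/64 ≈ 0.76563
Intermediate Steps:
I(c, H) = -3*(2 + H)*(H + c) (I(c, H) = -3*((c + H)*(H + 2) + 0*c) = -3*((H + c)*(2 + H) + 0) = -3*((2 + H)*(H + c) + 0) = -3*(2 + H)*(H + c))
G(E, z) = (16 + z)/(8 + z)
G(2, I(4, 0 + 2))² = ((16 + (-6*(0 + 2) - 6*4 - 3*(0 + 2)² - 3*(0 + 2)*4))/(8 + (-6*(0 + 2) - 6*4 - 3*(0 + 2)² - 3*(0 + 2)*4)))² = ((16 + (-6*2 - 24 - 3*2² - 3*2*4))/(8 + (-6*2 - 24 - 3*2² - 3*2*4)))² = ((16 + (-12 - 24 - 3*4 - 24))/(8 + (-12 - 24 - 3*4 - 24)))² = ((16 + (-12 - 24 - 12 - 24))/(8 + (-12 - 24 - 12 - 24)))² = ((16 - 72)/(8 - 72))² = (-56/(-64))² = (-1/64*(-56))² = (7/8)² = 49/64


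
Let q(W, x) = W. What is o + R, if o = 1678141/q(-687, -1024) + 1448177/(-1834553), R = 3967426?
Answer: 4997217763383514/1260337911 ≈ 3.9650e+6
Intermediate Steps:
o = -3079633503572/1260337911 (o = 1678141/(-687) + 1448177/(-1834553) = 1678141*(-1/687) + 1448177*(-1/1834553) = -1678141/687 - 1448177/1834553 = -3079633503572/1260337911 ≈ -2443.5)
o + R = -3079633503572/1260337911 + 3967426 = 4997217763383514/1260337911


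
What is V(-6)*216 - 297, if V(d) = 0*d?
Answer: -297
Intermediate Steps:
V(d) = 0
V(-6)*216 - 297 = 0*216 - 297 = 0 - 297 = -297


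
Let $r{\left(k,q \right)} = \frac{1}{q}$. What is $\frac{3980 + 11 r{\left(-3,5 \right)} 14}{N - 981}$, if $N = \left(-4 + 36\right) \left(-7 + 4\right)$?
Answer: $- \frac{20054}{5385} \approx -3.724$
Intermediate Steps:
$N = -96$ ($N = 32 \left(-3\right) = -96$)
$\frac{3980 + 11 r{\left(-3,5 \right)} 14}{N - 981} = \frac{3980 + \frac{11}{5} \cdot 14}{-96 - 981} = \frac{3980 + 11 \cdot \frac{1}{5} \cdot 14}{-1077} = \left(3980 + \frac{11}{5} \cdot 14\right) \left(- \frac{1}{1077}\right) = \left(3980 + \frac{154}{5}\right) \left(- \frac{1}{1077}\right) = \frac{20054}{5} \left(- \frac{1}{1077}\right) = - \frac{20054}{5385}$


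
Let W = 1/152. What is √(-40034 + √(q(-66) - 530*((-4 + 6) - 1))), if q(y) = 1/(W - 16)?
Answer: √(-236591371874 + 2431*I*√3132542842)/2431 ≈ 0.057533 + 200.08*I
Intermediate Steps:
W = 1/152 ≈ 0.0065789
q(y) = -152/2431 (q(y) = 1/(1/152 - 16) = 1/(-2431/152) = -152/2431)
√(-40034 + √(q(-66) - 530*((-4 + 6) - 1))) = √(-40034 + √(-152/2431 - 530*((-4 + 6) - 1))) = √(-40034 + √(-152/2431 - 530*(2 - 1))) = √(-40034 + √(-152/2431 - 530*1)) = √(-40034 + √(-152/2431 - 530)) = √(-40034 + √(-1288582/2431)) = √(-40034 + I*√3132542842/2431)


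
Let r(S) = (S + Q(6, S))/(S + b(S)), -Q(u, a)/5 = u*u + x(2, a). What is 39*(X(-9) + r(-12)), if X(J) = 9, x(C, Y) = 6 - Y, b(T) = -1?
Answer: 1197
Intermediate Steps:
Q(u, a) = -30 - 5*u² + 5*a (Q(u, a) = -5*(u*u + (6 - a)) = -5*(u² + (6 - a)) = -5*(6 + u² - a) = -30 - 5*u² + 5*a)
r(S) = (-210 + 6*S)/(-1 + S) (r(S) = (S + (-30 - 5*6² + 5*S))/(S - 1) = (S + (-30 - 5*36 + 5*S))/(-1 + S) = (S + (-30 - 180 + 5*S))/(-1 + S) = (S + (-210 + 5*S))/(-1 + S) = (-210 + 6*S)/(-1 + S))
39*(X(-9) + r(-12)) = 39*(9 + 6*(-35 - 12)/(-1 - 12)) = 39*(9 + 6*(-47)/(-13)) = 39*(9 + 6*(-1/13)*(-47)) = 39*(9 + 282/13) = 39*(399/13) = 1197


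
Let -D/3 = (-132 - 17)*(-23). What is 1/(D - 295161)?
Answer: -1/305442 ≈ -3.2739e-6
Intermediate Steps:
D = -10281 (D = -3*(-132 - 17)*(-23) = -(-447)*(-23) = -3*3427 = -10281)
1/(D - 295161) = 1/(-10281 - 295161) = 1/(-305442) = -1/305442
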